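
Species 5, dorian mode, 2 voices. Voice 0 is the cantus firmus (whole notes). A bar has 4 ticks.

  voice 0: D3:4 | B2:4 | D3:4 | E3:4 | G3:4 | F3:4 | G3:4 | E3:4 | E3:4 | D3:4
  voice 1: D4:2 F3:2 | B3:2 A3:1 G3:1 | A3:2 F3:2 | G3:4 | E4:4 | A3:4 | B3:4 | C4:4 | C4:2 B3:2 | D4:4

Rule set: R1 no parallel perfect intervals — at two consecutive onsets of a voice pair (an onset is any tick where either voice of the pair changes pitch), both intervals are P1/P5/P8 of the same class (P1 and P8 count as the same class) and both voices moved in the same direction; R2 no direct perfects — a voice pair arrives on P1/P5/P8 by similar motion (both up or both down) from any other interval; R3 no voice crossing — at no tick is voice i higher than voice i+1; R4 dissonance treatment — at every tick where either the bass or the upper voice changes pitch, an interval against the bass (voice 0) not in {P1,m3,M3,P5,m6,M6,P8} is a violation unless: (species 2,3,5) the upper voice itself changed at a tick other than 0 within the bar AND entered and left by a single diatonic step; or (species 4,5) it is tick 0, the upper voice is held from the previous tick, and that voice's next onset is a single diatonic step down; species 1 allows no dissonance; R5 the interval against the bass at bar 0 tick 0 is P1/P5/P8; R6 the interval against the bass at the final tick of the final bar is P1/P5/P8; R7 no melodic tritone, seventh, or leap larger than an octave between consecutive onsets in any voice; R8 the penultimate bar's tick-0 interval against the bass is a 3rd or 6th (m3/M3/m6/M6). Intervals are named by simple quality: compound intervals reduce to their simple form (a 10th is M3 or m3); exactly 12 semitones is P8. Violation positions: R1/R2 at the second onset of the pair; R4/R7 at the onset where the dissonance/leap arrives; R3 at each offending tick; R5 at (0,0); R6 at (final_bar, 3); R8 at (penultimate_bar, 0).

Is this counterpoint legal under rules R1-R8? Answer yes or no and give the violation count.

bar 0: v0=D3 v1=D4 (P8)
bar 1: v0=B2 v1=B3 (P8)
bar 2: v0=D3 v1=A3 (P5)
bar 3: v0=E3 v1=G3 (m3)
bar 4: v0=G3 v1=E4 (M6)
bar 5: v0=F3 v1=A3 (M3)
bar 6: v0=G3 v1=B3 (M3)
bar 7: v0=E3 v1=C4 (m6)
bar 8: v0=E3 v1=C4 (m6)
bar 9: v0=D3 v1=D4 (P8)
  R7 @ bar1.0: F3->B3 leap 6st
  R2 @ bar2.0: B2/G3 m6 -> D3/A3 P5 similar

No (2 violations)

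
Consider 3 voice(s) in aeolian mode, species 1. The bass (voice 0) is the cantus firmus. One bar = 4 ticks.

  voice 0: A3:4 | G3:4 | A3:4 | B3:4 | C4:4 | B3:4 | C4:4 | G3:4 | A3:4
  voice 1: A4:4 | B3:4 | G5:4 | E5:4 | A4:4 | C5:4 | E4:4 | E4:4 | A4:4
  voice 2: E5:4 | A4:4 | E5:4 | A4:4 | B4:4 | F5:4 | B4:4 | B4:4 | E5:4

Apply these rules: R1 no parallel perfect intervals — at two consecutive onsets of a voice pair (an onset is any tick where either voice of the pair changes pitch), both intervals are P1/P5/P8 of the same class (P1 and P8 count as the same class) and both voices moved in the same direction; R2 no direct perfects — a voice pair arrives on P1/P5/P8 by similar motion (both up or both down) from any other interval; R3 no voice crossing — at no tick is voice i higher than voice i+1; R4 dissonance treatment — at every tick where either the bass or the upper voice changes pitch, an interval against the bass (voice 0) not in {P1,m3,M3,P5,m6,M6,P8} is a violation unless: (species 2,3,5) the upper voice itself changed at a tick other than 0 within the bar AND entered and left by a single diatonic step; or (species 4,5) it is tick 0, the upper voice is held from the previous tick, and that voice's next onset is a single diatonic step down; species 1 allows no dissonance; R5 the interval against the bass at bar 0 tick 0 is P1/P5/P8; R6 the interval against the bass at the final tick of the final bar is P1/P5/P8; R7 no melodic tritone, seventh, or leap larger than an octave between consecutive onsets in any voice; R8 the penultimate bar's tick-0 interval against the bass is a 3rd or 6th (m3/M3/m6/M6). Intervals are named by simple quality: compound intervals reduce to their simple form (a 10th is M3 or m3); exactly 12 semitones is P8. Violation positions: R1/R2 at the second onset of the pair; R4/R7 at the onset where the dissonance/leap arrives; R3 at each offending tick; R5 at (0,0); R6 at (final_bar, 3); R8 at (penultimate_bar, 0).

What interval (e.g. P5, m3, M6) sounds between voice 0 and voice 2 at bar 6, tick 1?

voice 0=C4 voice 2=B4 -> M7

M7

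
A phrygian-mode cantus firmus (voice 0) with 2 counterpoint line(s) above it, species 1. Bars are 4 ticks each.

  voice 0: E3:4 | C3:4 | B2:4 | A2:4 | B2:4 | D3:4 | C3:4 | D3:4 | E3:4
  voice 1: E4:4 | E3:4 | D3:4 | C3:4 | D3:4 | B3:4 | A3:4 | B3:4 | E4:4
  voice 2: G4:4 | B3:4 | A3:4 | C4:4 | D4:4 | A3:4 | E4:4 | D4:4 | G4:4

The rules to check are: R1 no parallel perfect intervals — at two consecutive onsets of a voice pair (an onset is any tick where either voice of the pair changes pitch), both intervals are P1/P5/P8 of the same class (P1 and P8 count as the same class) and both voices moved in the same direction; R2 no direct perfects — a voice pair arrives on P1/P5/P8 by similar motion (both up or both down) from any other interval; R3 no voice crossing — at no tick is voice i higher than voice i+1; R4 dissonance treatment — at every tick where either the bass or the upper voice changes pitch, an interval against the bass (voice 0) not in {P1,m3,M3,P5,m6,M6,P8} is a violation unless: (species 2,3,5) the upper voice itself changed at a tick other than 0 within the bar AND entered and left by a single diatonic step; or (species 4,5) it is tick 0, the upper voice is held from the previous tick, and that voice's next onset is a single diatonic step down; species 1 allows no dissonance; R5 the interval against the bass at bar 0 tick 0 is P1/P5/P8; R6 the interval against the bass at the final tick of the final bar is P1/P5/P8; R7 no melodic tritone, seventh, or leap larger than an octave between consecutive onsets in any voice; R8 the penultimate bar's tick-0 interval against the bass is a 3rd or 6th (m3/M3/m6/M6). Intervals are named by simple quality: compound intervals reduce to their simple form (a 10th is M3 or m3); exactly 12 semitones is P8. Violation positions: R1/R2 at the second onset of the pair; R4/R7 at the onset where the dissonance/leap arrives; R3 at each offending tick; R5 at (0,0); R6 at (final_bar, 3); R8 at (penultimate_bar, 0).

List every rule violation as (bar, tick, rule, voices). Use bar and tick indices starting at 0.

bar 0: v0=E3 v1=E4 v2=G4 downbeat m3
bar 1: v0=C3 v1=E3 v2=B3 downbeat M7
bar 2: v0=B2 v1=D3 v2=A3 downbeat m7
bar 3: v0=A2 v1=C3 v2=C4 downbeat m3
bar 4: v0=B2 v1=D3 v2=D4 downbeat m3
bar 5: v0=D3 v1=B3 v2=A3 downbeat P5
bar 6: v0=C3 v1=A3 v2=E4 downbeat M3
bar 7: v0=D3 v1=B3 v2=D4 downbeat P8
bar 8: v0=E3 v1=E4 v2=G4 downbeat m3
  -> R5 @ bar 0 tick 0 v(0, 2): opens on m3
  -> R2 @ bar 1 tick 0 v(1, 2): E4/G4 m3 -> E3/B3 P5 similar
  -> R4 @ bar 1 tick 0 v(0, 2): C3/B3 M7 untreated
  -> R1 @ bar 2 tick 0 v(1, 2): E3/B3 P5 -> D3/A3 P5 similar
  -> R4 @ bar 2 tick 0 v(0, 2): B2/A3 m7 untreated
  -> R1 @ bar 4 tick 0 v(1, 2): C3/C4 P8 -> D3/D4 P8 similar
  -> R3 @ bar 5 tick 0 v(1, 2): B3 above A3
  -> R3 @ bar 5 tick 1 v(1, 2): B3 above A3
  -> R3 @ bar 5 tick 2 v(1, 2): B3 above A3
  -> R3 @ bar 5 tick 3 v(1, 2): B3 above A3
  -> R8 @ bar 7 tick 0 v(0, 2): penult P8 not 3rd/6th
  -> R2 @ bar 8 tick 0 v(0, 1): D3/B3 M6 -> E3/E4 P8 similar
  -> R6 @ bar 8 tick 3 v(0, 2): closes on m3

(0, 0, R5, (0, 2))
(1, 0, R2, (1, 2))
(1, 0, R4, (0, 2))
(2, 0, R1, (1, 2))
(2, 0, R4, (0, 2))
(4, 0, R1, (1, 2))
(5, 0, R3, (1, 2))
(5, 1, R3, (1, 2))
(5, 2, R3, (1, 2))
(5, 3, R3, (1, 2))
(7, 0, R8, (0, 2))
(8, 0, R2, (0, 1))
(8, 3, R6, (0, 2))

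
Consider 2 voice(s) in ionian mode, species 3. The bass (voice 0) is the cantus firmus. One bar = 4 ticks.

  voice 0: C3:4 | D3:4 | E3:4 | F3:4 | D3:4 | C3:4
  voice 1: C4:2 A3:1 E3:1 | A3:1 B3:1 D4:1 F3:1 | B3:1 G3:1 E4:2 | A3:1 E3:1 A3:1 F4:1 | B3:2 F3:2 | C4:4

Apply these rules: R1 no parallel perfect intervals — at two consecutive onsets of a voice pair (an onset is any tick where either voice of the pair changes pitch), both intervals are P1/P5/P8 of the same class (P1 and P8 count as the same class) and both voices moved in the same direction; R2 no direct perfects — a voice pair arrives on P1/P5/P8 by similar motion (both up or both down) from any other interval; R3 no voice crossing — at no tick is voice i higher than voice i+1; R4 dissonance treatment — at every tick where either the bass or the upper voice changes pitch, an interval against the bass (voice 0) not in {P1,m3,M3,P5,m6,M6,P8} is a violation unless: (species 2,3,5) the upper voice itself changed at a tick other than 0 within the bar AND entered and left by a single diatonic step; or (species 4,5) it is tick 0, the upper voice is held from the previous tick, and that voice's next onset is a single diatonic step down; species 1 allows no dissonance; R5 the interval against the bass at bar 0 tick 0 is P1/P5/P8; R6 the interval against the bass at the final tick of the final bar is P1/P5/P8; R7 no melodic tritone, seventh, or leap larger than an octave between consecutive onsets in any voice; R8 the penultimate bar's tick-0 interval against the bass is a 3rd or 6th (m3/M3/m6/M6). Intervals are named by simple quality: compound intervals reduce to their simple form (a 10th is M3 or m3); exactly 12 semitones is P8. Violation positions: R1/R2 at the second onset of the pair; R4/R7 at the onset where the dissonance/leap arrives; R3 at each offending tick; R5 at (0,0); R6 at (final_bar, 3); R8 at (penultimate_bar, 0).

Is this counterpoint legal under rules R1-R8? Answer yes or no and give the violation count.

bar 0: v0=C3 v1=C4 (P8)
bar 1: v0=D3 v1=A3 (P5)
bar 2: v0=E3 v1=B3 (P5)
bar 3: v0=F3 v1=A3 (M3)
bar 4: v0=D3 v1=B3 (M6)
bar 5: v0=C3 v1=C4 (P8)
  R2 @ bar1.0: C3/E3 M3 -> D3/A3 P5 similar
  R2 @ bar2.0: D3/F3 m3 -> E3/B3 P5 similar
  R7 @ bar2.0: F3->B3 leap 6st
  R3 @ bar3.1: F3 above E3
  R4 @ bar3.1: F3/E3 m2 untreated
  R7 @ bar4.0: F4->B3 leap 6st
  R7 @ bar4.2: B3->F3 leap 6st

No (7 violations)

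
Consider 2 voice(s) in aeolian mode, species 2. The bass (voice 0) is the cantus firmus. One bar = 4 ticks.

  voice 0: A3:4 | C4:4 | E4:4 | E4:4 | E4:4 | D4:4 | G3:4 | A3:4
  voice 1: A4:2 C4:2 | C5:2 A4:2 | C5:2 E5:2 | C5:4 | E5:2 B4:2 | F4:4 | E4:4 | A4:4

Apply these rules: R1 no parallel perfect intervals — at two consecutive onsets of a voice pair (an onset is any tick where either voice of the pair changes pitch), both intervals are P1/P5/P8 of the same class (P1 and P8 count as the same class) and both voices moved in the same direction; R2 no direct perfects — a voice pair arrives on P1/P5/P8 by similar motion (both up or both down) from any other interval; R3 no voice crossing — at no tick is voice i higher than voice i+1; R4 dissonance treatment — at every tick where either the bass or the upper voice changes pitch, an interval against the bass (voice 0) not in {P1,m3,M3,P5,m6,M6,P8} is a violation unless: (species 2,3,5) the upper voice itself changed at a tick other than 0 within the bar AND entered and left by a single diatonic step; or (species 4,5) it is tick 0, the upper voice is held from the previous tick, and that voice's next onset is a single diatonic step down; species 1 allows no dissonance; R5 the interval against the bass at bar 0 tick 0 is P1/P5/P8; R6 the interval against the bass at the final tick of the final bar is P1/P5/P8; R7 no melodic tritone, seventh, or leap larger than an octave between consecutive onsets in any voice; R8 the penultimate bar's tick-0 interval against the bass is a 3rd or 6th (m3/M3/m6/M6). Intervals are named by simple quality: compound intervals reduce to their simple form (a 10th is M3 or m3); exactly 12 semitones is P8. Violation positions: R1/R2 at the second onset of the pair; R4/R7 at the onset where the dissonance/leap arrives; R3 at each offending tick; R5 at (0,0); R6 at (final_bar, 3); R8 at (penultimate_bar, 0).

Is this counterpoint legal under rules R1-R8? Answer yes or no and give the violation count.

bar 0: v0=A3 v1=A4 (P8)
bar 1: v0=C4 v1=C5 (P8)
bar 2: v0=E4 v1=C5 (m6)
bar 3: v0=E4 v1=C5 (m6)
bar 4: v0=E4 v1=E5 (P8)
bar 5: v0=D4 v1=F4 (m3)
bar 6: v0=G3 v1=E4 (M6)
bar 7: v0=A3 v1=A4 (P8)
  R2 @ bar1.0: A3/C4 m3 -> C4/C5 P8 similar
  R7 @ bar5.0: B4->F4 leap 6st
  R2 @ bar7.0: G3/E4 M6 -> A3/A4 P8 similar

No (3 violations)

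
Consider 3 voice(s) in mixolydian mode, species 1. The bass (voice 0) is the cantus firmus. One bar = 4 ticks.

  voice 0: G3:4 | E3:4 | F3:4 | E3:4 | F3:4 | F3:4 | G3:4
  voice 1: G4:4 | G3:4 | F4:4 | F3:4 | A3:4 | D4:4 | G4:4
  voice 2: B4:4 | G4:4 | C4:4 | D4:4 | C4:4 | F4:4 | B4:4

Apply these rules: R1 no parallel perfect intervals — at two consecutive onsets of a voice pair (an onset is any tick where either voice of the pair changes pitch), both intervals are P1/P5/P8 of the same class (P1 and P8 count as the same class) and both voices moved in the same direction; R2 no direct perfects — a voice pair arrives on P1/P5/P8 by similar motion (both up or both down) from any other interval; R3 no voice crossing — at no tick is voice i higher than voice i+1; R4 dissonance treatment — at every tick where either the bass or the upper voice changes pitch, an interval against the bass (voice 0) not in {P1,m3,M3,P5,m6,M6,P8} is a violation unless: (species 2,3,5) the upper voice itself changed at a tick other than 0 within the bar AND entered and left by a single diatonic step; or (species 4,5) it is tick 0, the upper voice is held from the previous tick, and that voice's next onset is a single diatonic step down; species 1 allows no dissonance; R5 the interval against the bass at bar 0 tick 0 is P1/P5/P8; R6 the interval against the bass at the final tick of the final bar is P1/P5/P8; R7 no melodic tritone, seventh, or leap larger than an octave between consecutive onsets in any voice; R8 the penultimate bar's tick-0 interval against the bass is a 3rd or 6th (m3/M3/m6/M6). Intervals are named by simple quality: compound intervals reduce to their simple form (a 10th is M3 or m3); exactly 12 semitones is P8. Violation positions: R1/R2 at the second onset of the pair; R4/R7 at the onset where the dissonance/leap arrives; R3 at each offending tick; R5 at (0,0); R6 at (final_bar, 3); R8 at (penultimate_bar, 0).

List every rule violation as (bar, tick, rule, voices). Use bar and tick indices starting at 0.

bar 0: v0=G3 v1=G4 v2=B4 downbeat M3
bar 1: v0=E3 v1=G3 v2=G4 downbeat m3
bar 2: v0=F3 v1=F4 v2=C4 downbeat P5
bar 3: v0=E3 v1=F3 v2=D4 downbeat m7
bar 4: v0=F3 v1=A3 v2=C4 downbeat P5
bar 5: v0=F3 v1=D4 v2=F4 downbeat P8
bar 6: v0=G3 v1=G4 v2=B4 downbeat M3
  -> R5 @ bar 0 tick 0 v(0, 2): opens on M3
  -> R2 @ bar 1 tick 0 v(1, 2): G4/B4 M3 -> G3/G4 P8 similar
  -> R2 @ bar 2 tick 0 v(0, 1): E3/G3 m3 -> F3/F4 P8 similar
  -> R3 @ bar 2 tick 0 v(1, 2): F4 above C4
  -> R7 @ bar 2 tick 0 v(1,): G3->F4 leap 10st
  -> R3 @ bar 2 tick 1 v(1, 2): F4 above C4
  -> R3 @ bar 2 tick 2 v(1, 2): F4 above C4
  -> R3 @ bar 2 tick 3 v(1, 2): F4 above C4
  -> R4 @ bar 3 tick 0 v(0, 1): E3/F3 m2 untreated
  -> R4 @ bar 3 tick 0 v(0, 2): E3/D4 m7 untreated
  -> R8 @ bar 5 tick 0 v(0, 2): penult P8 not 3rd/6th
  -> R2 @ bar 6 tick 0 v(0, 1): F3/D4 M6 -> G3/G4 P8 similar
  -> R7 @ bar 6 tick 0 v(2,): F4->B4 leap 6st
  -> R6 @ bar 6 tick 3 v(0, 2): closes on M3

(0, 0, R5, (0, 2))
(1, 0, R2, (1, 2))
(2, 0, R2, (0, 1))
(2, 0, R3, (1, 2))
(2, 0, R7, (1,))
(2, 1, R3, (1, 2))
(2, 2, R3, (1, 2))
(2, 3, R3, (1, 2))
(3, 0, R4, (0, 1))
(3, 0, R4, (0, 2))
(5, 0, R8, (0, 2))
(6, 0, R2, (0, 1))
(6, 0, R7, (2,))
(6, 3, R6, (0, 2))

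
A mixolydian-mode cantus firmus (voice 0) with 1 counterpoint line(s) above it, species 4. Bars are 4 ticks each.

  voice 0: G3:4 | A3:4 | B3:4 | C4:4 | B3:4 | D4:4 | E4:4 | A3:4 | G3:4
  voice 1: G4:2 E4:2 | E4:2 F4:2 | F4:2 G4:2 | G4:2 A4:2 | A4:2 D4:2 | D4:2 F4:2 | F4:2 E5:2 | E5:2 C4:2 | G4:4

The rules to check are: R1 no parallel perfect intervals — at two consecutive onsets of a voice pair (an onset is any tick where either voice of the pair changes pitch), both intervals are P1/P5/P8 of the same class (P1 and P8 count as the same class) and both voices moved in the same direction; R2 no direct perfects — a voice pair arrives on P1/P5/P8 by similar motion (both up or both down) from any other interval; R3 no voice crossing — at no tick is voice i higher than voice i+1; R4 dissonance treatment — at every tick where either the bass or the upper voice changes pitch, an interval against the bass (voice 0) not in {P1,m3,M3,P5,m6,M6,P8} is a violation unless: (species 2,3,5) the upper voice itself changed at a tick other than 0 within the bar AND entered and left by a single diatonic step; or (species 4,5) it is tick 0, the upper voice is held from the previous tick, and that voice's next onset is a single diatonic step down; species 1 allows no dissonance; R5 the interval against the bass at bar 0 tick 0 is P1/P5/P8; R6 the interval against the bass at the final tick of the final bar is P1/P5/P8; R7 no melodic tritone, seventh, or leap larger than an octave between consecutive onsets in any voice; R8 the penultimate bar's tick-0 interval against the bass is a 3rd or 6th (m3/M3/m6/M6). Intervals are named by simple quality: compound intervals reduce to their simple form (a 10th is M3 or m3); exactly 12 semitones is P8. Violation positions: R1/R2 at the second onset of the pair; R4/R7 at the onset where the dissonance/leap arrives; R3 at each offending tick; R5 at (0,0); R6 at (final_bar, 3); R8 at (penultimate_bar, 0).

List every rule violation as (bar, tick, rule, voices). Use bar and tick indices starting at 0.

(2, 0, R4, (0, 1))
(4, 0, R4, (0, 1))
(6, 0, R4, (0, 1))
(6, 2, R7, (1,))
(7, 0, R8, (0, 1))
(7, 2, R7, (1,))

bar 0: v0=G3 v1=G4 downbeat P8
bar 1: v0=A3 v1=E4 downbeat P5
bar 2: v0=B3 v1=F4 downbeat TT
bar 3: v0=C4 v1=G4 downbeat P5
bar 4: v0=B3 v1=A4 downbeat m7
bar 5: v0=D4 v1=D4 downbeat P1
bar 6: v0=E4 v1=F4 downbeat m2
bar 7: v0=A3 v1=E5 downbeat P5
bar 8: v0=G3 v1=G4 downbeat P8
  -> R4 @ bar 2 tick 0 v(0, 1): B3/F4 TT untreated
  -> R4 @ bar 4 tick 0 v(0, 1): B3/A4 m7 untreated
  -> R4 @ bar 6 tick 0 v(0, 1): E4/F4 m2 untreated
  -> R7 @ bar 6 tick 2 v(1,): F4->E5 leap 11st
  -> R8 @ bar 7 tick 0 v(0, 1): penult P5 not 3rd/6th
  -> R7 @ bar 7 tick 2 v(1,): E5->C4 leap 16st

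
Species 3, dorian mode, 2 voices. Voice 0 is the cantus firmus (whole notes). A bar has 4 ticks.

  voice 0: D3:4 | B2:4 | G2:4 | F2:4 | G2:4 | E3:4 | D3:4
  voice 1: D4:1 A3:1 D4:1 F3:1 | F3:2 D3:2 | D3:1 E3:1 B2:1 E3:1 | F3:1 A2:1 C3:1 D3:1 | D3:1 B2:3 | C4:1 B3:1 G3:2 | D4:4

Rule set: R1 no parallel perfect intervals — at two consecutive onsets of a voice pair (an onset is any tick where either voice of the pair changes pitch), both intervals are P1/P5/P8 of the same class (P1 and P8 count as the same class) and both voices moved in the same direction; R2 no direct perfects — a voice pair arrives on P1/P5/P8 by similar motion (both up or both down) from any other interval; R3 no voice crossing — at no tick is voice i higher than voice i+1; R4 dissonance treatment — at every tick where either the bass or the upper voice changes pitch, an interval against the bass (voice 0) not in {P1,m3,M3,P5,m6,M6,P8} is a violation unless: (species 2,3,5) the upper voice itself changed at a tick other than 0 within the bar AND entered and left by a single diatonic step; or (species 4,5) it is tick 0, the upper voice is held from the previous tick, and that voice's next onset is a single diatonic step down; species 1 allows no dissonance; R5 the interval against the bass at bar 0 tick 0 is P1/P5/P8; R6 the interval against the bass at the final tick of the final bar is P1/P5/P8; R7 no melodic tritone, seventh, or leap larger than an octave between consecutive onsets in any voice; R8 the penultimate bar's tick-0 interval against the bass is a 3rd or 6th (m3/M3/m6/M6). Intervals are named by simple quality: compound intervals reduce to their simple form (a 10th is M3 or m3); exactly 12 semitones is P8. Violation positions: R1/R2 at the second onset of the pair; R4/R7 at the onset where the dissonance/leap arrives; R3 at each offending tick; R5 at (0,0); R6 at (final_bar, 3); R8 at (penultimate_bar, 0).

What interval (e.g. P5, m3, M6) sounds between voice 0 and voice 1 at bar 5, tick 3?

voice 0=E3 voice 1=G3 -> m3

m3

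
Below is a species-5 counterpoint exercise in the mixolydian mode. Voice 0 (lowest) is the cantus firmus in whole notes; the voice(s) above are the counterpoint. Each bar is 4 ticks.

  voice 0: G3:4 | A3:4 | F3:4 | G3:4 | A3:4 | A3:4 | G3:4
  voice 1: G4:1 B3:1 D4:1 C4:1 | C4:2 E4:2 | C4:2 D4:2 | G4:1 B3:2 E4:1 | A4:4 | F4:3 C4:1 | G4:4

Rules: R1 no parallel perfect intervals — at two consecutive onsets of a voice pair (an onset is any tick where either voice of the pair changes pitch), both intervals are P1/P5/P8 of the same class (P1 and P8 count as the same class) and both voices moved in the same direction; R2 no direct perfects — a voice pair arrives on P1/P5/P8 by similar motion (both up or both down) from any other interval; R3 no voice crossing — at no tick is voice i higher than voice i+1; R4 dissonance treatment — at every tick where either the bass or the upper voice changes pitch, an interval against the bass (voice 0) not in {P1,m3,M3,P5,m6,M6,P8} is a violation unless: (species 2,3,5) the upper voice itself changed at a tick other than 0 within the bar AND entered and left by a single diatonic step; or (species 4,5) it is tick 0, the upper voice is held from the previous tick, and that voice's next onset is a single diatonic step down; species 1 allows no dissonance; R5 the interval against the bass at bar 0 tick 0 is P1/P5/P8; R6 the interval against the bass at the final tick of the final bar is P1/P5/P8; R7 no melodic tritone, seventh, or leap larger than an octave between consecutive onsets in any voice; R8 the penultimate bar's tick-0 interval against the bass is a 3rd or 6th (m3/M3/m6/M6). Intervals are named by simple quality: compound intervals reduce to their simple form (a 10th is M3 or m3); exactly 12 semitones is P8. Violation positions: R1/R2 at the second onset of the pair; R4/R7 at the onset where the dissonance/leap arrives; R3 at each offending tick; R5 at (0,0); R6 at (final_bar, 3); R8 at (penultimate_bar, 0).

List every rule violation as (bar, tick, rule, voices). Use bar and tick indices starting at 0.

(0, 3, R4, (0, 1))
(2, 0, R1, (0, 1))
(3, 0, R2, (0, 1))
(4, 0, R2, (0, 1))

bar 0: v0=G3 v1=G4 downbeat P8
bar 1: v0=A3 v1=C4 downbeat m3
bar 2: v0=F3 v1=C4 downbeat P5
bar 3: v0=G3 v1=G4 downbeat P8
bar 4: v0=A3 v1=A4 downbeat P8
bar 5: v0=A3 v1=F4 downbeat m6
bar 6: v0=G3 v1=G4 downbeat P8
  -> R4 @ bar 0 tick 3 v(0, 1): G3/C4 P4 untreated
  -> R1 @ bar 2 tick 0 v(0, 1): A3/E4 P5 -> F3/C4 P5 similar
  -> R2 @ bar 3 tick 0 v(0, 1): F3/D4 M6 -> G3/G4 P8 similar
  -> R2 @ bar 4 tick 0 v(0, 1): G3/E4 M6 -> A3/A4 P8 similar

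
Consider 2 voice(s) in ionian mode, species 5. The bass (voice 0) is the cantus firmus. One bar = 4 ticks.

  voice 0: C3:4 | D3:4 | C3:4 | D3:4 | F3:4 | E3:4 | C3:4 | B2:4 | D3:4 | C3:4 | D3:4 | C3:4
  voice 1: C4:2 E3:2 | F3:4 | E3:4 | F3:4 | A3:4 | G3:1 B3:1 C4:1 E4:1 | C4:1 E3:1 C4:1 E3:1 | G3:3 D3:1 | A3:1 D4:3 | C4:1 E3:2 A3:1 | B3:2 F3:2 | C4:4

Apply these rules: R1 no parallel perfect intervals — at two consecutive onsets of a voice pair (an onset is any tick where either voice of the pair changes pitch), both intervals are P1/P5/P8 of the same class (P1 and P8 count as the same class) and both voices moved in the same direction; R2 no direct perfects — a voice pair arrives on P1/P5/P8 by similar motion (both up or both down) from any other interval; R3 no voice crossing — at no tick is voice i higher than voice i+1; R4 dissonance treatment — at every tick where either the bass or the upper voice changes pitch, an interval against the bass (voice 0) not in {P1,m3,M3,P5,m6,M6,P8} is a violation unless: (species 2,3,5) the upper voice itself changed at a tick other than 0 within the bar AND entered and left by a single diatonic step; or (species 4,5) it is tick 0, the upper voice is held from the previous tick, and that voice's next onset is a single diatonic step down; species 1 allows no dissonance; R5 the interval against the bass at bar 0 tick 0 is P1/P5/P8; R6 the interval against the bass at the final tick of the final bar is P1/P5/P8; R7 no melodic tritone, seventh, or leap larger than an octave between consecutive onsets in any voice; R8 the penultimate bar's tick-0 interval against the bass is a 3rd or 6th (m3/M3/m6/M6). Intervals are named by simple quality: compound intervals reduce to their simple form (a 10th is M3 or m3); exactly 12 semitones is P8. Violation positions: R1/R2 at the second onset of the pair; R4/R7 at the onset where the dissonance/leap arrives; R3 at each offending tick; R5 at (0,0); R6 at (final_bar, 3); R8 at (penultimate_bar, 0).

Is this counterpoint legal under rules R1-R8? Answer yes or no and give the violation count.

No (4 violations)

bar 0: v0=C3 v1=C4 (P8)
bar 1: v0=D3 v1=F3 (m3)
bar 2: v0=C3 v1=E3 (M3)
bar 3: v0=D3 v1=F3 (m3)
bar 4: v0=F3 v1=A3 (M3)
bar 5: v0=E3 v1=G3 (m3)
bar 6: v0=C3 v1=C4 (P8)
bar 7: v0=B2 v1=G3 (m6)
bar 8: v0=D3 v1=A3 (P5)
bar 9: v0=C3 v1=C4 (P8)
bar 10: v0=D3 v1=B3 (M6)
bar 11: v0=C3 v1=C4 (P8)
  R1 @ bar6.0: E3/E4 P8 -> C3/C4 P8 similar
  R2 @ bar8.0: B2/D3 m3 -> D3/A3 P5 similar
  R1 @ bar9.0: D3/D4 P8 -> C3/C4 P8 similar
  R7 @ bar10.2: B3->F3 leap 6st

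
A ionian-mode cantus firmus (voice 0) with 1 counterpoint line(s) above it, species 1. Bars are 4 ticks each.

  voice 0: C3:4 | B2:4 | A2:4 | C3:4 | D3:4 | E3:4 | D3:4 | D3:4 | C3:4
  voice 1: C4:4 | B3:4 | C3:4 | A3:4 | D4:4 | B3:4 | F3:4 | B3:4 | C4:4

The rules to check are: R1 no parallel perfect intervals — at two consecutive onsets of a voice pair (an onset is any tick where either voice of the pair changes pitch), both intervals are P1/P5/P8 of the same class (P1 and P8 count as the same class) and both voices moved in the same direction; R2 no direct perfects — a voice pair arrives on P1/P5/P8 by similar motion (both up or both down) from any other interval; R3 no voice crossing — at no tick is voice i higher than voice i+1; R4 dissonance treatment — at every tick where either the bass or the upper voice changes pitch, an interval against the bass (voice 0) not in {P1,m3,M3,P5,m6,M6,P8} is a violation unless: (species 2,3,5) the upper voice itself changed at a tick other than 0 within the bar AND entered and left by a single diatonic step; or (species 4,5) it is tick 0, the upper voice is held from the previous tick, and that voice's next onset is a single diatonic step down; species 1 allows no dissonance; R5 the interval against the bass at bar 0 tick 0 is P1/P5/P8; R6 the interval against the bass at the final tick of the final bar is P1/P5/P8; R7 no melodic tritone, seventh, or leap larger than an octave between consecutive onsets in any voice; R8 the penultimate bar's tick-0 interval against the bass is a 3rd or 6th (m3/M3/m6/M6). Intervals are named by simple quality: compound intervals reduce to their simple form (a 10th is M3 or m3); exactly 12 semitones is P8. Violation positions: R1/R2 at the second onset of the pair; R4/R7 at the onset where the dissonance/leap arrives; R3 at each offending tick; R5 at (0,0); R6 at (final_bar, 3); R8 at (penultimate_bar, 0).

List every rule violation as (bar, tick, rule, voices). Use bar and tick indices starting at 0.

(1, 0, R1, (0, 1))
(2, 0, R7, (1,))
(4, 0, R2, (0, 1))
(6, 0, R7, (1,))
(7, 0, R7, (1,))

bar 0: v0=C3 v1=C4 downbeat P8
bar 1: v0=B2 v1=B3 downbeat P8
bar 2: v0=A2 v1=C3 downbeat m3
bar 3: v0=C3 v1=A3 downbeat M6
bar 4: v0=D3 v1=D4 downbeat P8
bar 5: v0=E3 v1=B3 downbeat P5
bar 6: v0=D3 v1=F3 downbeat m3
bar 7: v0=D3 v1=B3 downbeat M6
bar 8: v0=C3 v1=C4 downbeat P8
  -> R1 @ bar 1 tick 0 v(0, 1): C3/C4 P8 -> B2/B3 P8 similar
  -> R7 @ bar 2 tick 0 v(1,): B3->C3 leap 11st
  -> R2 @ bar 4 tick 0 v(0, 1): C3/A3 M6 -> D3/D4 P8 similar
  -> R7 @ bar 6 tick 0 v(1,): B3->F3 leap 6st
  -> R7 @ bar 7 tick 0 v(1,): F3->B3 leap 6st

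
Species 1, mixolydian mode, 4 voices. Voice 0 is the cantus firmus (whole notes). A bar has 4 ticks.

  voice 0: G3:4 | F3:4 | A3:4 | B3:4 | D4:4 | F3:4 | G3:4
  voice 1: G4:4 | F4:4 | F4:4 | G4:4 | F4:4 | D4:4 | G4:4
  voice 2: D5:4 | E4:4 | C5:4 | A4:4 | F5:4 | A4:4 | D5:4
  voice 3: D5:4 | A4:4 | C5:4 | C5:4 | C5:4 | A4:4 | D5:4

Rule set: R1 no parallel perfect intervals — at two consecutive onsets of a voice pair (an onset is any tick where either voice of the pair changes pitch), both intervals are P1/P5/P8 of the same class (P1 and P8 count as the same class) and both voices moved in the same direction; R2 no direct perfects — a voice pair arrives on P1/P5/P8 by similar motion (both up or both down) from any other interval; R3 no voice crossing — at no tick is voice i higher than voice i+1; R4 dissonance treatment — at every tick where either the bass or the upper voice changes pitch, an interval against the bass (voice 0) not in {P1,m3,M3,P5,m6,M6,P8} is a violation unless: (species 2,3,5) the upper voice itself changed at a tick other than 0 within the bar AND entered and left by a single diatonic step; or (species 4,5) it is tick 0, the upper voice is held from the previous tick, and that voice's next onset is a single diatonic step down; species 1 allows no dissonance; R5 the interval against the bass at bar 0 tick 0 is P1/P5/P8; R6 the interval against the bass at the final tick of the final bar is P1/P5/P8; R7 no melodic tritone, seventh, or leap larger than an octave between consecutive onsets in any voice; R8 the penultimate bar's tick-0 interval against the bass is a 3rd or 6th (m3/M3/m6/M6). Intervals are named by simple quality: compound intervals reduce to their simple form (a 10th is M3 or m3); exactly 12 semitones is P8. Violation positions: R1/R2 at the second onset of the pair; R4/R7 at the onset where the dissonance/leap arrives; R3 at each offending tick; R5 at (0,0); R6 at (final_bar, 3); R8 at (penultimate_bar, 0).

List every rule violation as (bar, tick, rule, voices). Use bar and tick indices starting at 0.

(1, 0, R1, (0, 1))
(1, 0, R3, (1, 2))
(1, 0, R4, (0, 2))
(1, 0, R7, (2,))
(1, 1, R3, (1, 2))
(1, 2, R3, (1, 2))
(1, 3, R3, (1, 2))
(2, 0, R2, (2, 3))
(3, 0, R4, (0, 2))
(3, 0, R4, (0, 3))
(4, 0, R3, (2, 3))
(4, 0, R4, (0, 3))
(4, 1, R3, (2, 3))
(4, 2, R3, (2, 3))
(4, 3, R3, (2, 3))
(5, 0, R1, (1, 3))
(5, 0, R2, (1, 2))
(5, 0, R2, (2, 3))
(6, 0, R1, (1, 2))
(6, 0, R1, (1, 3))
(6, 0, R1, (2, 3))
(6, 0, R2, (0, 1))
(6, 0, R2, (0, 2))
(6, 0, R2, (0, 3))

bar 0: v0=G3 v1=G4 v2=D5 v3=D5 downbeat P5
bar 1: v0=F3 v1=F4 v2=E4 v3=A4 downbeat M3
bar 2: v0=A3 v1=F4 v2=C5 v3=C5 downbeat m3
bar 3: v0=B3 v1=G4 v2=A4 v3=C5 downbeat m2
bar 4: v0=D4 v1=F4 v2=F5 v3=C5 downbeat m7
bar 5: v0=F3 v1=D4 v2=A4 v3=A4 downbeat M3
bar 6: v0=G3 v1=G4 v2=D5 v3=D5 downbeat P5
  -> R1 @ bar 1 tick 0 v(0, 1): G3/G4 P8 -> F3/F4 P8 similar
  -> R3 @ bar 1 tick 0 v(1, 2): F4 above E4
  -> R4 @ bar 1 tick 0 v(0, 2): F3/E4 M7 untreated
  -> R7 @ bar 1 tick 0 v(2,): D5->E4 leap 10st
  -> R3 @ bar 1 tick 1 v(1, 2): F4 above E4
  -> R3 @ bar 1 tick 2 v(1, 2): F4 above E4
  -> R3 @ bar 1 tick 3 v(1, 2): F4 above E4
  -> R2 @ bar 2 tick 0 v(2, 3): E4/A4 P4 -> C5/C5 P1 similar
  -> R4 @ bar 3 tick 0 v(0, 2): B3/A4 m7 untreated
  -> R4 @ bar 3 tick 0 v(0, 3): B3/C5 m2 untreated
  -> R3 @ bar 4 tick 0 v(2, 3): F5 above C5
  -> R4 @ bar 4 tick 0 v(0, 3): D4/C5 m7 untreated
  -> R3 @ bar 4 tick 1 v(2, 3): F5 above C5
  -> R3 @ bar 4 tick 2 v(2, 3): F5 above C5
  -> R3 @ bar 4 tick 3 v(2, 3): F5 above C5
  -> R1 @ bar 5 tick 0 v(1, 3): F4/C5 P5 -> D4/A4 P5 similar
  -> R2 @ bar 5 tick 0 v(1, 2): F4/F5 P8 -> D4/A4 P5 similar
  -> R2 @ bar 5 tick 0 v(2, 3): F5/C5 P4 -> A4/A4 P1 similar
  -> R1 @ bar 6 tick 0 v(1, 2): D4/A4 P5 -> G4/D5 P5 similar
  -> R1 @ bar 6 tick 0 v(1, 3): D4/A4 P5 -> G4/D5 P5 similar
  -> R1 @ bar 6 tick 0 v(2, 3): A4/A4 P1 -> D5/D5 P1 similar
  -> R2 @ bar 6 tick 0 v(0, 1): F3/D4 M6 -> G3/G4 P8 similar
  -> R2 @ bar 6 tick 0 v(0, 2): F3/A4 M3 -> G3/D5 P5 similar
  -> R2 @ bar 6 tick 0 v(0, 3): F3/A4 M3 -> G3/D5 P5 similar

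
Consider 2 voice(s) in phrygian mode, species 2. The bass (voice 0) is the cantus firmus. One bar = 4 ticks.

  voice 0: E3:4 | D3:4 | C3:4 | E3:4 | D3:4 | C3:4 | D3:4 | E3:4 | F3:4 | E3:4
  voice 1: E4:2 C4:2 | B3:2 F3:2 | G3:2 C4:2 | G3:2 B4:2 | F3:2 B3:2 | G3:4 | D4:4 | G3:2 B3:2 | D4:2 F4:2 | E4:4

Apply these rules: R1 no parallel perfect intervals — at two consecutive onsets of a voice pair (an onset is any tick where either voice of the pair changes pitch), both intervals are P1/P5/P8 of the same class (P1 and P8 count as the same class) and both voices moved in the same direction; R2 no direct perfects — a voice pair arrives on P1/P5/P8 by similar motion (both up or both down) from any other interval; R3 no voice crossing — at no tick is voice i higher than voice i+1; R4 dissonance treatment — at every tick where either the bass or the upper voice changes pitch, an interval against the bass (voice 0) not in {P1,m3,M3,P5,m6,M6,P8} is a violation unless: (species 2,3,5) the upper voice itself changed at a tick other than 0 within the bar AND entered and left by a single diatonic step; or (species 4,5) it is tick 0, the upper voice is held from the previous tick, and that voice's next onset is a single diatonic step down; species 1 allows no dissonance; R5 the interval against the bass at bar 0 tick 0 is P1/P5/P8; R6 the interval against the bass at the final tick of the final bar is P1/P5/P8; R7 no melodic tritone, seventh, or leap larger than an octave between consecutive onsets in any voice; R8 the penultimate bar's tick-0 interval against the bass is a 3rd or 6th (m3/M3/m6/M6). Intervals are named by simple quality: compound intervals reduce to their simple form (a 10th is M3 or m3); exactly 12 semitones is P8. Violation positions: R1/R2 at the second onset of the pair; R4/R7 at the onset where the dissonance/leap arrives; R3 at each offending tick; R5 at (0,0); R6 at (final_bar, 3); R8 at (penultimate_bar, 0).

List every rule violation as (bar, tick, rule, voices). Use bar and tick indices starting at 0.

(1, 2, R7, (1,))
(3, 2, R7, (1,))
(4, 0, R7, (1,))
(4, 2, R7, (1,))
(5, 0, R2, (0, 1))
(6, 0, R2, (0, 1))
(9, 0, R1, (0, 1))

bar 0: v0=E3 v1=E4 downbeat P8
bar 1: v0=D3 v1=B3 downbeat M6
bar 2: v0=C3 v1=G3 downbeat P5
bar 3: v0=E3 v1=G3 downbeat m3
bar 4: v0=D3 v1=F3 downbeat m3
bar 5: v0=C3 v1=G3 downbeat P5
bar 6: v0=D3 v1=D4 downbeat P8
bar 7: v0=E3 v1=G3 downbeat m3
bar 8: v0=F3 v1=D4 downbeat M6
bar 9: v0=E3 v1=E4 downbeat P8
  -> R7 @ bar 1 tick 2 v(1,): B3->F3 leap 6st
  -> R7 @ bar 3 tick 2 v(1,): G3->B4 leap 16st
  -> R7 @ bar 4 tick 0 v(1,): B4->F3 leap 18st
  -> R7 @ bar 4 tick 2 v(1,): F3->B3 leap 6st
  -> R2 @ bar 5 tick 0 v(0, 1): D3/B3 M6 -> C3/G3 P5 similar
  -> R2 @ bar 6 tick 0 v(0, 1): C3/G3 P5 -> D3/D4 P8 similar
  -> R1 @ bar 9 tick 0 v(0, 1): F3/F4 P8 -> E3/E4 P8 similar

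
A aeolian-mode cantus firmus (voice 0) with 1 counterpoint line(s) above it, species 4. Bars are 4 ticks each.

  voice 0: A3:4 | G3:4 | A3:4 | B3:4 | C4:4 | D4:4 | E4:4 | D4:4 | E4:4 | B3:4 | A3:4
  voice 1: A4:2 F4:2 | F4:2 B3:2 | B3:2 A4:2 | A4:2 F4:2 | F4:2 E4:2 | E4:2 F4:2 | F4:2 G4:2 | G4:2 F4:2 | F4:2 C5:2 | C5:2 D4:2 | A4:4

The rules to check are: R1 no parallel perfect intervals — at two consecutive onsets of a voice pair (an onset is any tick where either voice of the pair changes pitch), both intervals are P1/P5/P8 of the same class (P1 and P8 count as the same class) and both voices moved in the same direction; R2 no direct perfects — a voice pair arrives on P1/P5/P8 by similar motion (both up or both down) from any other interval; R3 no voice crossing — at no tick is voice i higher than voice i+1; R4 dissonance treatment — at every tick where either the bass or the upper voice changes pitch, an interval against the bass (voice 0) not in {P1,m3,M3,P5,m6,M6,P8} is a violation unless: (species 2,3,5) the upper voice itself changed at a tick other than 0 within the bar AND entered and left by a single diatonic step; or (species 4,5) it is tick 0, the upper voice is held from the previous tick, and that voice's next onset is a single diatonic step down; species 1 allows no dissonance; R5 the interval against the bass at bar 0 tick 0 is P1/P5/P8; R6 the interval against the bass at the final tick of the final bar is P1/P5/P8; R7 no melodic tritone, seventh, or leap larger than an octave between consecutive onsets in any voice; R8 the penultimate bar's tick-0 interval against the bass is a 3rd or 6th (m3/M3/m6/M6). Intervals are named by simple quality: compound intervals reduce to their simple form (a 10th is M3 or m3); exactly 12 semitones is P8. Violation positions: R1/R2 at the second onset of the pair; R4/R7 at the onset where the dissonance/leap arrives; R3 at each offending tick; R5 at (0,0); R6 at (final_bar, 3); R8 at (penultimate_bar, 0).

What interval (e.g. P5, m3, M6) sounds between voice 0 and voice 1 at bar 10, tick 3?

P8

voice 0=A3 voice 1=A4 -> P8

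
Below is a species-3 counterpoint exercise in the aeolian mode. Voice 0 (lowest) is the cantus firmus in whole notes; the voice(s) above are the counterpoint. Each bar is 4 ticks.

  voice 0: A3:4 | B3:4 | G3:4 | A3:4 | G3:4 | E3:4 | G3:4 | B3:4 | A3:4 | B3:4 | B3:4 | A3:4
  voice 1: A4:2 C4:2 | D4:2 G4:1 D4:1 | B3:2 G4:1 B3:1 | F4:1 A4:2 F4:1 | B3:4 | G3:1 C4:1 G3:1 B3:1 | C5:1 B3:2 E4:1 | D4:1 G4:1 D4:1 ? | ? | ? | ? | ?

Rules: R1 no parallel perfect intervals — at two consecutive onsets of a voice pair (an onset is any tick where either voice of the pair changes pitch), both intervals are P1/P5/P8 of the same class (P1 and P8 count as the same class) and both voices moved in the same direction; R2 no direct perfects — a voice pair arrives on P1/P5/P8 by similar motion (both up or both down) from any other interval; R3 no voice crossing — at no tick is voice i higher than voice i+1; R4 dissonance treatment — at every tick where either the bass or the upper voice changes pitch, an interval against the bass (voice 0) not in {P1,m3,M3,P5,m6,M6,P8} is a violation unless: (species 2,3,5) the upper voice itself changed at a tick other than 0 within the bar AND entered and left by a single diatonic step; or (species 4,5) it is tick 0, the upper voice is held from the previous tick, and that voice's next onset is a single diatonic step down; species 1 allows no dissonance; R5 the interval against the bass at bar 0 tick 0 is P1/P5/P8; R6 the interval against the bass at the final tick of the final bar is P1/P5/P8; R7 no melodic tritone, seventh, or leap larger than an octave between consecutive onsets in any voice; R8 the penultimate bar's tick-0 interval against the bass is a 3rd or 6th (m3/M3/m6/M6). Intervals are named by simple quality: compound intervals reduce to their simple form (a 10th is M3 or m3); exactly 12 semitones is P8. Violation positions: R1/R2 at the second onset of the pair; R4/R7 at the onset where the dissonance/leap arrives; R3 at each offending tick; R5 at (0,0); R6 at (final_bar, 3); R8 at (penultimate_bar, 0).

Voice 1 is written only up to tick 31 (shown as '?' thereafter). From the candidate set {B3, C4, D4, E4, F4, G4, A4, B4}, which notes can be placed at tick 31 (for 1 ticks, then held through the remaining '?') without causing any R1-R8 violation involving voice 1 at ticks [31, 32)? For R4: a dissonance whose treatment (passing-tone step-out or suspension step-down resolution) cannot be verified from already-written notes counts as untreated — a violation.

{B3, B4, D4, G4}

B3: legal
C4: violates R4
D4: legal
E4: violates R4
F4: violates R4
G4: legal
A4: violates R4
B4: legal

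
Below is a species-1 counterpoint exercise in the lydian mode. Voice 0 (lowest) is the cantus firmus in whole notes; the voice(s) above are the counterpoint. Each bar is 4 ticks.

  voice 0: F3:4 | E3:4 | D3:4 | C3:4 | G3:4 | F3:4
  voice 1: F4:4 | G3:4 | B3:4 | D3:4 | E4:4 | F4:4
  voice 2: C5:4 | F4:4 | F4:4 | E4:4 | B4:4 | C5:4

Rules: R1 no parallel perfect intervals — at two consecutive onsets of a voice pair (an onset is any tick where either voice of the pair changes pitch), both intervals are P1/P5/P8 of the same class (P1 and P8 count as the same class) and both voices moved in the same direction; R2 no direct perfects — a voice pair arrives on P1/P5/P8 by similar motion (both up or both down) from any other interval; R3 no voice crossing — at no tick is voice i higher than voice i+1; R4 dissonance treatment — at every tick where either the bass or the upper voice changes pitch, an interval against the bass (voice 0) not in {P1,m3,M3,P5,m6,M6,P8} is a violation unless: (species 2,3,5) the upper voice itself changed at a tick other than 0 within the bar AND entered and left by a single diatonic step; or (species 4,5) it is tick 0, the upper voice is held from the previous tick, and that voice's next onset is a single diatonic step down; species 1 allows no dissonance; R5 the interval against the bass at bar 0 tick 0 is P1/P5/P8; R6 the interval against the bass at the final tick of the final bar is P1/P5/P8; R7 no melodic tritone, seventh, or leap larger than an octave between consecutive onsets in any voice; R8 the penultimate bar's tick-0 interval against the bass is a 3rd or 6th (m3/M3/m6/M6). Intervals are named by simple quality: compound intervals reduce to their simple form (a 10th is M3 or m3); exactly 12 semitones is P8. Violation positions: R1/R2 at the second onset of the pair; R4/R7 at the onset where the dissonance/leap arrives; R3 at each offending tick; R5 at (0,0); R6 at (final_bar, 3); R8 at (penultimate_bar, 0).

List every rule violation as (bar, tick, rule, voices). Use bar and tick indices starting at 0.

bar 0: v0=F3 v1=F4 v2=C5 downbeat P5
bar 1: v0=E3 v1=G3 v2=F4 downbeat m2
bar 2: v0=D3 v1=B3 v2=F4 downbeat m3
bar 3: v0=C3 v1=D3 v2=E4 downbeat M3
bar 4: v0=G3 v1=E4 v2=B4 downbeat M3
bar 5: v0=F3 v1=F4 v2=C5 downbeat P5
  -> R4 @ bar 1 tick 0 v(0, 2): E3/F4 m2 untreated
  -> R7 @ bar 1 tick 0 v(1,): F4->G3 leap 10st
  -> R4 @ bar 3 tick 0 v(0, 1): C3/D3 M2 untreated
  -> R2 @ bar 4 tick 0 v(1, 2): D3/E4 M2 -> E4/B4 P5 similar
  -> R7 @ bar 4 tick 0 v(1,): D3->E4 leap 14st
  -> R1 @ bar 5 tick 0 v(1, 2): E4/B4 P5 -> F4/C5 P5 similar

(1, 0, R4, (0, 2))
(1, 0, R7, (1,))
(3, 0, R4, (0, 1))
(4, 0, R2, (1, 2))
(4, 0, R7, (1,))
(5, 0, R1, (1, 2))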